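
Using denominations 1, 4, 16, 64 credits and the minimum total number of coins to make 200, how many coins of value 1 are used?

200 = 3×64 + 2×4
Count of 1: 0

0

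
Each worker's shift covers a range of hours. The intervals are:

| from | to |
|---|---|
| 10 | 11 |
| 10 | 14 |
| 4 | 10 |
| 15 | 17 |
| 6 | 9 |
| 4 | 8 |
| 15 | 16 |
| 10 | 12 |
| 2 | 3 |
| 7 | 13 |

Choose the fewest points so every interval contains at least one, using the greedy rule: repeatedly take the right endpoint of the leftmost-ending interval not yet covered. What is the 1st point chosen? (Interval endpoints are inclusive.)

Sort by right endpoint; whenever an interval is uncovered, place a point at its right end.
Sorted: [2,3] [4,8] [6,9] [4,10] [10,11] [10,12] [7,13] [10,14] [15,16] [15,17]
{[2,3]} hit by 3; {[4,8],[6,9],[4,10]} hit by 8; {[10,11],[10,12],[7,13],[10,14]} hit by 11; {[15,16],[15,17]} hit by 16.
Points: 3, 8, 11, 16 (4 total).

3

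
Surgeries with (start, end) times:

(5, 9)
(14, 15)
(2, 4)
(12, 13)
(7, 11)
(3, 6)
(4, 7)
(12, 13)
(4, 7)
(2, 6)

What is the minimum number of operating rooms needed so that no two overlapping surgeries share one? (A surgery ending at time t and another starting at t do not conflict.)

Events (time:±→running): 2:+→1 2:+→2 3:+→3 4:-→2 4:+→3 4:+→4 5:+→5 … peak 5.

5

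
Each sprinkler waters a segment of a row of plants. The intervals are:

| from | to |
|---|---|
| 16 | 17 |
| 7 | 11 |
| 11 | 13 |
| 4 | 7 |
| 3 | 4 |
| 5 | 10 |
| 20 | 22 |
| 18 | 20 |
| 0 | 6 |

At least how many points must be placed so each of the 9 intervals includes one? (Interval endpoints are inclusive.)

5

Sort by right endpoint; whenever an interval is uncovered, place a point at its right end.
By right end: [3,4]  [0,6]  [4,7]  [5,10]  [7,11]  [11,13]  [16,17]  [18,20]  [20,22]
[3,4] uncovered → point at 4; [5,10] uncovered → point at 10; [11,13] uncovered → point at 13; [16,17] uncovered → point at 17; [18,20] uncovered → point at 20.
Points: 4, 10, 13, 17, 20 (5 total).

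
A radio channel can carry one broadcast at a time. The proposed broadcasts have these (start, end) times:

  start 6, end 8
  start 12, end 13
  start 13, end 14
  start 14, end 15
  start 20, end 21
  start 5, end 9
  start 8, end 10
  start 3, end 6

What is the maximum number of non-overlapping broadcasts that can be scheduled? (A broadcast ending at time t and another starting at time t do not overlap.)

7

By end time: (3,6), (6,8), (5,9), (8,10), (12,13), (13,14), (14,15), (20,21).
Pick (3,6); next start ≥ 6 → (6,8); next start ≥ 8 → (8,10); next start ≥ 10 → (12,13); next start ≥ 13 → (13,14); next start ≥ 14 → (14,15); next start ≥ 15 → (20,21).
Selected 7 broadcasts.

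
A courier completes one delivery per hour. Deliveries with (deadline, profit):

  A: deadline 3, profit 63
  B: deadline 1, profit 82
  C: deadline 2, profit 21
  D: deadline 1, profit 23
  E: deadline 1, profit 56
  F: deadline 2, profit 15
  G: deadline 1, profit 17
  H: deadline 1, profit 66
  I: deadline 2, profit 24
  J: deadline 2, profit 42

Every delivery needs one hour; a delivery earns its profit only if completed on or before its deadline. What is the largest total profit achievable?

187

Take jobs in profit order; each goes to the latest open slot no later than its deadline.
Profit order: B=82 H=66 A=63 E=56 J=42 I=24 D=23 C=21 G=17 F=15
Assign: B→slot 1, H skipped, A→slot 3, E skipped, J→slot 2, I skipped, D skipped, C skipped, G skipped, F skipped.
Slots: [1:B] [2:J] [3:A]
Profit = 82 + 42 + 63 = 187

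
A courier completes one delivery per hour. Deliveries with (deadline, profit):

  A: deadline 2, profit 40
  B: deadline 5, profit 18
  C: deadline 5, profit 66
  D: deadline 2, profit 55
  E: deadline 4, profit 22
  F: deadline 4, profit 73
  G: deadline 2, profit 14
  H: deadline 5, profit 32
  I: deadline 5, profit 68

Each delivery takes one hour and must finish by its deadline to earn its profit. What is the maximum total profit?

302

Take jobs in profit order; each goes to the latest open slot no later than its deadline.
Profit order: F=73 I=68 C=66 D=55 A=40 H=32 E=22 B=18 G=14
Assign: F→slot 4, I→slot 5, C→slot 3, D→slot 2, A→slot 1, H skipped, E skipped, B skipped, G skipped.
Slots: [1:A] [2:D] [3:C] [4:F] [5:I]
Profit = 40 + 55 + 66 + 73 + 68 = 302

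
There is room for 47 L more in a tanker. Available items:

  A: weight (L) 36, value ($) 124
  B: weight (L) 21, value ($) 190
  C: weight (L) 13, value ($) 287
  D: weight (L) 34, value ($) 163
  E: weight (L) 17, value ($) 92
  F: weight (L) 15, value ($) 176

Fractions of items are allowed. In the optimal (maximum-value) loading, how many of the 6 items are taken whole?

Sort by value per unit weight and fill in that order.
Ratios (sorted): C 22.08, F 11.73, B 9.05, E 5.41, D 4.79, A 3.44
take C (13 @ 287); take F (15 @ 176); take 19/21 of B → 171.90. Capacity used 47/47.
2 item(s) taken whole; one partial (take 19/21 of B).

2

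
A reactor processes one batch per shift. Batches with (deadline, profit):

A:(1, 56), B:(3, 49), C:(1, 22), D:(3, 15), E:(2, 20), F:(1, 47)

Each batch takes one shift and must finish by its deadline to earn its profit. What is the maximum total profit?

Sort by profit descending; place each in the latest free slot ≤ its deadline.
Profit order: A=56 B=49 F=47 C=22 E=20 D=15
Assign: A→slot 1, B→slot 3, F skipped, C skipped, E→slot 2, D skipped.
Slots: [1:A] [2:E] [3:B]
Profit = 56 + 20 + 49 = 125

125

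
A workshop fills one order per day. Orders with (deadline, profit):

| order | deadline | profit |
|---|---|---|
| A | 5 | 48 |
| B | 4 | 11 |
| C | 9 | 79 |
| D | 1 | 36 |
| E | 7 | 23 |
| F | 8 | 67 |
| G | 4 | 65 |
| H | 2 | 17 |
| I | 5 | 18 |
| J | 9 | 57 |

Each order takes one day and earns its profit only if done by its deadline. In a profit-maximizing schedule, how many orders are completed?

9

By profit: C(d9,79), F(d8,67), G(d4,65), J(d9,57), A(d5,48), D(d1,36), E(d7,23), I(d5,18), H(d2,17), B(d4,11)
C→slot 9; F→slot 8; G→slot 4; J→slot 7; A→slot 5; D→slot 1; E→slot 6; I→slot 3; H→slot 2; B skipped.
9 of 10 scheduled.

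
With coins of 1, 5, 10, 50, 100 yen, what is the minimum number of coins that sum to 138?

8

Use the largest denomination that fits, subtract, and repeat.
138 − 1×100→38 − 3×10→8 − 1×5→3 − 3×1→0
Total coins = 1 + 3 + 1 + 3 = 8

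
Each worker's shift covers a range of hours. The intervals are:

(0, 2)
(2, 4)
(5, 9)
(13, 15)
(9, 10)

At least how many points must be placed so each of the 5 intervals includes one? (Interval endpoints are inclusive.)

3

Sorted: [0,2] [2,4] [5,9] [9,10] [13,15]
{[0,2],[2,4]} hit by 2; {[5,9],[9,10]} hit by 9; {[13,15]} hit by 15.
Points: 2, 9, 15 (3 total).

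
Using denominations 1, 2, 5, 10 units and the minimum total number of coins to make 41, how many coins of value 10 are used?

Greedy: take as many of the largest coin as possible, then repeat with the remainder.
41 − 4×10→1 − 1×1→0
Count of 10: 4

4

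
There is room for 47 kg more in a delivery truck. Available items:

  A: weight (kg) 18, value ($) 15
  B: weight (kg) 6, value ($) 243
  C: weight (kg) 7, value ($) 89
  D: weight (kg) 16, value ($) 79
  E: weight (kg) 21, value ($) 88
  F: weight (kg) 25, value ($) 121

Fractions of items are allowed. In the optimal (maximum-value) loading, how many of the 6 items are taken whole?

Greedy by value/weight ratio, highest first.
Order: B (243/6=40.50) > C (89/7=12.71) > D (79/16=4.94) > F (121/25=4.84) > E (88/21=4.19) > A (15/18=0.83)
Fill: take B (6 @ 243) → take C (7 @ 89) → take D (16 @ 79) → take 18/25 of F → 87.12; 47/47 used.
3 item(s) taken whole; one partial (take 18/25 of F).

3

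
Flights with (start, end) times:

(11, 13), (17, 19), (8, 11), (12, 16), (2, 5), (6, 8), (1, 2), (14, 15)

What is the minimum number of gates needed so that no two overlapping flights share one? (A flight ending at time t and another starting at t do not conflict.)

The answer is the maximum number of intervals overlapping at any instant.
starts: [1, 2, 6, 8, 11, 12, 14, 17]
ends:   [2, 5, 8, 11, 13, 15, 16, 19]
s1→1 e2→0 s2→1 e5→0 s6→1 e8→0 s8→1 e11→0 s11→1 s12→2  — peak 2.

2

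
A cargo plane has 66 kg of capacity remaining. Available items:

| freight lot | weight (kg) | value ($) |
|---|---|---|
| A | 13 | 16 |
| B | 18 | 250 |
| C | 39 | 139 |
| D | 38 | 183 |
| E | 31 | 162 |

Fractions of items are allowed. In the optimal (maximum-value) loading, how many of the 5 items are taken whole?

Order: B (250/18=13.89) > E (162/31=5.23) > D (183/38=4.82) > C (139/39=3.56) > A (16/13=1.23)
Fill: take B (18 @ 250) → take E (31 @ 162) → take 17/38 of D → 81.87; 66/66 used.
2 item(s) taken whole; one partial (take 17/38 of D).

2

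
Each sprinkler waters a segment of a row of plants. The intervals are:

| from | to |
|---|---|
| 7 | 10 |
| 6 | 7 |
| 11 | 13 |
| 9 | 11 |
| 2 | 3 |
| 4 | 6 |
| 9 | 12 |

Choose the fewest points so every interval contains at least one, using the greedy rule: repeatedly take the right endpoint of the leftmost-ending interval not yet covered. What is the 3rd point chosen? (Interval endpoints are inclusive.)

Process intervals by earliest right end; each time one isn't hit yet, stab at its right endpoint.
By right end: [2,3]  [4,6]  [6,7]  [7,10]  [9,11]  [9,12]  [11,13]
[2,3] uncovered → point at 3; [4,6] uncovered → point at 6; [7,10] uncovered → point at 10; [11,13] uncovered → point at 13.
Points: 3, 6, 10, 13 (4 total).

10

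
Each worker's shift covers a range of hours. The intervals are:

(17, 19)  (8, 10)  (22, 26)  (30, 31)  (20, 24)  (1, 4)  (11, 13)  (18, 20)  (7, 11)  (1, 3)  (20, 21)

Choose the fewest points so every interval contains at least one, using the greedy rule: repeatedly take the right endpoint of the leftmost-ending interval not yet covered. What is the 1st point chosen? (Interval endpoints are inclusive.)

Process intervals by earliest right end; each time one isn't hit yet, stab at its right endpoint.
By right end: [1,3]  [1,4]  [8,10]  [7,11]  [11,13]  [17,19]  [18,20]  [20,21]  [20,24]  [22,26]  [30,31]
[1,3] uncovered → point at 3; [8,10] uncovered → point at 10; [11,13] uncovered → point at 13; [17,19] uncovered → point at 19; [20,21] uncovered → point at 21; [22,26] uncovered → point at 26; [30,31] uncovered → point at 31.
Points: 3, 10, 13, 19, 21, 26, 31 (7 total).

3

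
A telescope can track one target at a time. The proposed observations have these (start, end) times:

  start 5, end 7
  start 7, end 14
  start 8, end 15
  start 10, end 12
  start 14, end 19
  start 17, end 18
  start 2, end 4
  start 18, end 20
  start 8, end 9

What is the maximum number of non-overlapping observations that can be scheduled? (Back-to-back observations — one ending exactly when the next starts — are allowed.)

Greedy by earliest finish: after sorting by end time, pick each interval compatible with the last pick.
By end time: (2,4), (5,7), (8,9), (10,12), (7,14), (8,15), (17,18), (14,19), (18,20).
Pick (2,4); next start ≥ 4 → (5,7); next start ≥ 7 → (8,9); next start ≥ 9 → (10,12); next start ≥ 12 → (17,18); next start ≥ 18 → (18,20).
Selected 6 observations.

6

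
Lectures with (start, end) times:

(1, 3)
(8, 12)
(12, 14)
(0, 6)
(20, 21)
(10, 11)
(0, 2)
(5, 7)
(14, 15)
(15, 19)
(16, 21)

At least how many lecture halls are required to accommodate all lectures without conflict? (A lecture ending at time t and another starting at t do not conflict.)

3

Count concurrent intervals with a sweep; the peak is the room count.
starts: [0, 0, 1, 5, 8, 10, 12, 14, 15, 16, 20]
ends:   [2, 3, 6, 7, 11, 12, 14, 15, 19, 21, 21]
s0→1 s0→2 s1→3  — peak 3.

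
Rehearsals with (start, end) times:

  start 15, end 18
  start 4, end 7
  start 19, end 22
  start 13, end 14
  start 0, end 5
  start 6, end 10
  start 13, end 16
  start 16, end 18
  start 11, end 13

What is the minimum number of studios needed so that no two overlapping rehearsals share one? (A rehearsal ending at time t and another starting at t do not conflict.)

Count concurrent intervals with a sweep; the peak is the room count.
Events (time:±→running): 0:+→1 4:+→2 … peak 2.

2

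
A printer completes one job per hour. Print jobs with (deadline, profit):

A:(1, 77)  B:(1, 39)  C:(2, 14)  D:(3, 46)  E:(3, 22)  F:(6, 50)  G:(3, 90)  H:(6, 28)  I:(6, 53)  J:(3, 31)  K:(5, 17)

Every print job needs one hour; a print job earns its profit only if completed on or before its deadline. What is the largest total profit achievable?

Sort by profit descending; place each in the latest free slot ≤ its deadline.
Profit order: G=90 A=77 I=53 F=50 D=46 B=39 J=31 H=28 E=22 K=17 C=14
Assign: G→slot 3, A→slot 1, I→slot 6, F→slot 5, D→slot 2, B skipped, J skipped, H→slot 4, E skipped, K skipped, C skipped.
Slots: [1:A] [2:D] [3:G] [4:H] [5:F] [6:I]
Profit = 77 + 46 + 90 + 28 + 50 + 53 = 344

344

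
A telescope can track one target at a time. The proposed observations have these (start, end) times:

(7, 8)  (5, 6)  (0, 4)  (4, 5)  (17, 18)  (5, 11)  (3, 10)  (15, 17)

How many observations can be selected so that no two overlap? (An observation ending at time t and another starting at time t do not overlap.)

Sort by end time and greedily take each interval whose start is ≥ the last chosen end.
Sorted by end: (0,4)  (4,5)  (5,6)  (7,8)  (3,10)  (5,11)  (15,17)  (17,18)
take (0,4); take (4,5); take (5,6); take (7,8); skip (3,10); skip (5,11); take (15,17); take (17,18).
Selected 6 observations.

6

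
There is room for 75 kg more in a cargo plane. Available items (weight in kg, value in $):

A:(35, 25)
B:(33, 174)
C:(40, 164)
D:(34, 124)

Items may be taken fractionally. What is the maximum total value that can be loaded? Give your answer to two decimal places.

345.29

Ratios (sorted): B 5.27, C 4.10, D 3.65, A 0.71
take B (33 @ 174); take C (40 @ 164); take 2/34 of D → 7.29. Capacity used 75/75.
Total value = 345.29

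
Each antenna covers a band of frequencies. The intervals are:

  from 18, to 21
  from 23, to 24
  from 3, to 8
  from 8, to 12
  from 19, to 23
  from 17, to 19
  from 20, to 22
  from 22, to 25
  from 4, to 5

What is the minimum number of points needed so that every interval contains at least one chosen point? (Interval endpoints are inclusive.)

Sort by right endpoint; whenever an interval is uncovered, place a point at its right end.
By right end: [4,5]  [3,8]  [8,12]  [17,19]  [18,21]  [20,22]  [19,23]  [23,24]  [22,25]
[4,5] uncovered → point at 5; [8,12] uncovered → point at 12; [17,19] uncovered → point at 19; [20,22] uncovered → point at 22; [23,24] uncovered → point at 24.
Points: 5, 12, 19, 22, 24 (5 total).

5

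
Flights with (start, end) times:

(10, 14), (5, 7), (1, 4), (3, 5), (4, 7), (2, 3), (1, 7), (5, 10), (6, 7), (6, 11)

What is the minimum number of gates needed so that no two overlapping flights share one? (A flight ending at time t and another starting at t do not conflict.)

6

Count concurrent intervals with a sweep; the peak is the room count.
starts: [1, 1, 2, 3, 4, 5, 5, 6, 6, 10]
ends:   [3, 4, 5, 7, 7, 7, 7, 10, 11, 14]
s1→1 s1→2 s2→3 e3→2 s3→3 e4→2 s4→3 e5→2 s5→3 s5→4 s6→5 s6→6  — peak 6.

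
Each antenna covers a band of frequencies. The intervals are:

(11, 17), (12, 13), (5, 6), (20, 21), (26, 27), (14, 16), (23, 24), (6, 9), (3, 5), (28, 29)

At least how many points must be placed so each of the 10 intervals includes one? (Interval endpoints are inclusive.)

8

By right end: [3,5]  [5,6]  [6,9]  [12,13]  [14,16]  [11,17]  [20,21]  [23,24]  [26,27]  [28,29]
[3,5] uncovered → point at 5; [6,9] uncovered → point at 9; [12,13] uncovered → point at 13; [14,16] uncovered → point at 16; [20,21] uncovered → point at 21; [23,24] uncovered → point at 24; [26,27] uncovered → point at 27; [28,29] uncovered → point at 29.
Points: 5, 9, 13, 16, 21, 24, 27, 29 (8 total).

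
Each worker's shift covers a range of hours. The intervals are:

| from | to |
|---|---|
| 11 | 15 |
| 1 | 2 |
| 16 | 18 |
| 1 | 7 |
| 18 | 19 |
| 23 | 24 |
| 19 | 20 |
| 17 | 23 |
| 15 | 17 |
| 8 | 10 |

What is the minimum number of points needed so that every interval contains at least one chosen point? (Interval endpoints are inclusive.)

6

Sort by right endpoint; whenever an interval is uncovered, place a point at its right end.
By right end: [1,2]  [1,7]  [8,10]  [11,15]  [15,17]  [16,18]  [18,19]  [19,20]  [17,23]  [23,24]
[1,2] uncovered → point at 2; [8,10] uncovered → point at 10; [11,15] uncovered → point at 15; [16,18] uncovered → point at 18; [19,20] uncovered → point at 20; [23,24] uncovered → point at 24.
Points: 2, 10, 15, 18, 20, 24 (6 total).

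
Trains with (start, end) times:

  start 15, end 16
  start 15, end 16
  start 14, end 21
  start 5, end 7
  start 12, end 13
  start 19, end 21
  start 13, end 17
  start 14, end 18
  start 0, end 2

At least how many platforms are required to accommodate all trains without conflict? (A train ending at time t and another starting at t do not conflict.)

The answer is the maximum number of intervals overlapping at any instant.
starts: [0, 5, 12, 13, 14, 14, 15, 15, 19]
ends:   [2, 7, 13, 16, 16, 17, 18, 21, 21]
s0→1 e2→0 s5→1 e7→0 s12→1 e13→0 s13→1 s14→2 s14→3 s15→4 s15→5  — peak 5.

5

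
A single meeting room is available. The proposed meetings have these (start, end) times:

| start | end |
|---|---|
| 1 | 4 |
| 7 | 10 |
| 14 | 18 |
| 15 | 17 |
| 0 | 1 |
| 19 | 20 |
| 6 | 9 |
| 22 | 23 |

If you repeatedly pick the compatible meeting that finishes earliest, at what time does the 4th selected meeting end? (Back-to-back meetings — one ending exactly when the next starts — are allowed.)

Greedy by earliest finish: after sorting by end time, pick each interval compatible with the last pick.
Sorted by end: (0,1)  (1,4)  (6,9)  (7,10)  (15,17)  (14,18)  (19,20)  (22,23)
take (0,1); take (1,4); take (6,9); skip (7,10); take (15,17); take (19,20); take (22,23).
Selected: (0,1) (1,4) (6,9) (15,17) (19,20) (22,23)

17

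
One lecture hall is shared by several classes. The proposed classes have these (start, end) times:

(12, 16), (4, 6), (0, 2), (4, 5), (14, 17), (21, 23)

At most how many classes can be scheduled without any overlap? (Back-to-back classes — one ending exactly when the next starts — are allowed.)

4

Order by finish time; keep every interval that doesn't clash with the previous kept one.
By end time: (0,2), (4,5), (4,6), (12,16), (14,17), (21,23).
Pick (0,2); next start ≥ 2 → (4,5); next start ≥ 5 → (12,16); next start ≥ 16 → (21,23).
Selected 4 classes.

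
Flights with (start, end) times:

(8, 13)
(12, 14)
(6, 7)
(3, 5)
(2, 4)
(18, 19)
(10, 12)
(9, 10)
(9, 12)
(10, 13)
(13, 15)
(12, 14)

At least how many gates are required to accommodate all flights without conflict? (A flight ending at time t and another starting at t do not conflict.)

The answer is the maximum number of intervals overlapping at any instant.
Events (time:±→running): 2:+→1 3:+→2 4:-→1 5:-→0 6:+→1 7:-→0 8:+→1 9:+→2 9:+→3 10:-→2 10:+→3 10:+→4 … peak 4.

4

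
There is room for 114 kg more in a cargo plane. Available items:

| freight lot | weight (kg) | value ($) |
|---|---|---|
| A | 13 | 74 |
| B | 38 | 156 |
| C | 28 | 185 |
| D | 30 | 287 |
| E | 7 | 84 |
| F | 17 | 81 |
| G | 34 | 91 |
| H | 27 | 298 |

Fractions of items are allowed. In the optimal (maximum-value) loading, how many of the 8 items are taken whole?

Greedy by value/weight ratio, highest first.
Ratios (sorted): E 12.00, H 11.04, D 9.57, C 6.61, A 5.69, F 4.76, B 4.11, G 2.68
take E (7 @ 84); take H (27 @ 298); take D (30 @ 287); take C (28 @ 185); take A (13 @ 74); take 9/17 of F → 42.88. Capacity used 114/114.
5 item(s) taken whole; one partial (take 9/17 of F).

5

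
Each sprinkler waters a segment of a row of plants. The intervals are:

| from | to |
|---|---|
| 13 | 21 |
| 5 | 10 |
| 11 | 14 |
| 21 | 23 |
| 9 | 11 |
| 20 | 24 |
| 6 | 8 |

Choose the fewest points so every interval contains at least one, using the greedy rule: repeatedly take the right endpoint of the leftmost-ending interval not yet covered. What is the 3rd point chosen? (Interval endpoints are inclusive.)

21

Sorted: [6,8] [5,10] [9,11] [11,14] [13,21] [21,23] [20,24]
{[6,8],[5,10]} hit by 8; {[9,11],[11,14]} hit by 11; {[13,21],[21,23],[20,24]} hit by 21.
Points: 8, 11, 21 (3 total).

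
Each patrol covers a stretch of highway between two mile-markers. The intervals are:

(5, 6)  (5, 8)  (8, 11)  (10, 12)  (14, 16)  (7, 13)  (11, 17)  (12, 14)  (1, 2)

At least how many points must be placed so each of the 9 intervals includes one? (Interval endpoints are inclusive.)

Process intervals by earliest right end; each time one isn't hit yet, stab at its right endpoint.
By right end: [1,2]  [5,6]  [5,8]  [8,11]  [10,12]  [7,13]  [12,14]  [14,16]  [11,17]
[1,2] uncovered → point at 2; [5,6] uncovered → point at 6; [8,11] uncovered → point at 11; [12,14] uncovered → point at 14.
Points: 2, 6, 11, 14 (4 total).

4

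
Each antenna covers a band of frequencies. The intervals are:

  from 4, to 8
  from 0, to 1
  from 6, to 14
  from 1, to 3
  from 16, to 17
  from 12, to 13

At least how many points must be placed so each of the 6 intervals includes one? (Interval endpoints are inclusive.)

Sorted: [0,1] [1,3] [4,8] [12,13] [6,14] [16,17]
{[0,1],[1,3]} hit by 1; {[4,8]} hit by 8; {[12,13],[6,14]} hit by 13; {[16,17]} hit by 17.
Points: 1, 8, 13, 17 (4 total).

4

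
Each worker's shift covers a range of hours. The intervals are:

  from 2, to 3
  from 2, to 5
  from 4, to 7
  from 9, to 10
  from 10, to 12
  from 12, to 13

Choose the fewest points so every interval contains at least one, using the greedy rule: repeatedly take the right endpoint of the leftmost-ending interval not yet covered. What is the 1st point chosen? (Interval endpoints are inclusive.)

3

Sorted: [2,3] [2,5] [4,7] [9,10] [10,12] [12,13]
{[2,3],[2,5]} hit by 3; {[4,7]} hit by 7; {[9,10],[10,12]} hit by 10; {[12,13]} hit by 13.
Points: 3, 7, 10, 13 (4 total).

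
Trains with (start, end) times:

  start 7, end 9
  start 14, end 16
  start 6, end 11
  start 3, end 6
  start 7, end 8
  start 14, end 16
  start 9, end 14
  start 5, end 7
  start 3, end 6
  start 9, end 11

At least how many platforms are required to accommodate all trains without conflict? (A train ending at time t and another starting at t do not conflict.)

Events (time:±→running): 3:+→1 3:+→2 5:+→3 … peak 3.

3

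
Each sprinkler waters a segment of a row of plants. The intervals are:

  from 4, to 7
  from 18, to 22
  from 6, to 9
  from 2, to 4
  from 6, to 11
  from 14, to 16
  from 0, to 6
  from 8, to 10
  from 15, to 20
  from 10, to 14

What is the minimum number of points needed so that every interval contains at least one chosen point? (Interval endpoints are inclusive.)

Sort by right endpoint; whenever an interval is uncovered, place a point at its right end.
Sorted: [2,4] [0,6] [4,7] [6,9] [8,10] [6,11] [10,14] [14,16] [15,20] [18,22]
{[2,4],[0,6],[4,7]} hit by 4; {[6,9],[8,10],[6,11]} hit by 9; {[10,14],[14,16]} hit by 14; {[15,20],[18,22]} hit by 20.
Points: 4, 9, 14, 20 (4 total).

4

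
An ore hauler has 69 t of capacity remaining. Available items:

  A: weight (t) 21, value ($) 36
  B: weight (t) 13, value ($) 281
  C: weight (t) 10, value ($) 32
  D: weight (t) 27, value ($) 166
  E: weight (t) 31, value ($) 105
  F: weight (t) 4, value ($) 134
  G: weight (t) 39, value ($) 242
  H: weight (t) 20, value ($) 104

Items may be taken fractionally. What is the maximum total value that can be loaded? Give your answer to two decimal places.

736.93

Sort by value per unit weight and fill in that order.
Ratios (sorted): F 33.50, B 21.62, G 6.21, D 6.15, H 5.20, E 3.39, C 3.20, A 1.71
take F (4 @ 134); take B (13 @ 281); take G (39 @ 242); take 13/27 of D → 79.93. Capacity used 69/69.
Total value = 736.93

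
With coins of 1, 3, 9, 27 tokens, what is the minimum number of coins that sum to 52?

6

52 = 1×27 + 2×9 + 2×3 + 1×1
Total coins = 1 + 2 + 2 + 1 = 6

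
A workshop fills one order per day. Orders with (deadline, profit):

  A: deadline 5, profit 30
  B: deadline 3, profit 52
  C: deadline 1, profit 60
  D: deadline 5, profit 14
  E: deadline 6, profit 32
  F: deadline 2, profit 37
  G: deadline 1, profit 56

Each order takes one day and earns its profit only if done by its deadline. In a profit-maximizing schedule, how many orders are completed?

Take jobs in profit order; each goes to the latest open slot no later than its deadline.
By profit: C(d1,60), G(d1,56), B(d3,52), F(d2,37), E(d6,32), A(d5,30), D(d5,14)
C→slot 1; G skipped; B→slot 3; F→slot 2; E→slot 6; A→slot 5; D→slot 4.
6 of 7 scheduled.

6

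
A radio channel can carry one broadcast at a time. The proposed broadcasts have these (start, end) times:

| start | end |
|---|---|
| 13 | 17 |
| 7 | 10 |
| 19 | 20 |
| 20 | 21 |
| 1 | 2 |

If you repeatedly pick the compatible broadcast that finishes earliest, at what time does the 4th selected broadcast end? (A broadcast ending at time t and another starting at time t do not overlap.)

20

Sort by end time and greedily take each interval whose start is ≥ the last chosen end.
By end time: (1,2), (7,10), (13,17), (19,20), (20,21).
Pick (1,2); next start ≥ 2 → (7,10); next start ≥ 10 → (13,17); next start ≥ 17 → (19,20); next start ≥ 20 → (20,21).
Selected: (1,2) (7,10) (13,17) (19,20) (20,21)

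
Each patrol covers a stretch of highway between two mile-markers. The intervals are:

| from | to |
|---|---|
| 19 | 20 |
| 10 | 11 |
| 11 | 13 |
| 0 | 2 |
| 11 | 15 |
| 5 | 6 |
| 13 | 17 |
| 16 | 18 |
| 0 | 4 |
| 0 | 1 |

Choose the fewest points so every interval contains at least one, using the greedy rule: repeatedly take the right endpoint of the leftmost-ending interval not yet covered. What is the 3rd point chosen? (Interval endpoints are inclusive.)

Sort by right endpoint; whenever an interval is uncovered, place a point at its right end.
By right end: [0,1]  [0,2]  [0,4]  [5,6]  [10,11]  [11,13]  [11,15]  [13,17]  [16,18]  [19,20]
[0,1] uncovered → point at 1; [5,6] uncovered → point at 6; [10,11] uncovered → point at 11; [13,17] uncovered → point at 17; [19,20] uncovered → point at 20.
Points: 1, 6, 11, 17, 20 (5 total).

11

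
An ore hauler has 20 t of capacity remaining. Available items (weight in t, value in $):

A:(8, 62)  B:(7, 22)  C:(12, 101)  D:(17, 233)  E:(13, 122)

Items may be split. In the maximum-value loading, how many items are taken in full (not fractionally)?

1

Sort by value per unit weight and fill in that order.
Order: D (233/17=13.71) > E (122/13=9.38) > C (101/12=8.42) > A (62/8=7.75) > B (22/7=3.14)
Fill: take D (17 @ 233) → take 3/13 of E → 28.15; 20/20 used.
1 item(s) taken whole; one partial (take 3/13 of E).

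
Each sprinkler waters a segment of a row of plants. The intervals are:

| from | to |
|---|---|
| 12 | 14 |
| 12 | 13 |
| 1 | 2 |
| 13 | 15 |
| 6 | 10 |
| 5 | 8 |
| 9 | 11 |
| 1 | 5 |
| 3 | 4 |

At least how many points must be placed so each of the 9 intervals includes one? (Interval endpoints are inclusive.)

5

Sort by right endpoint; whenever an interval is uncovered, place a point at its right end.
By right end: [1,2]  [3,4]  [1,5]  [5,8]  [6,10]  [9,11]  [12,13]  [12,14]  [13,15]
[1,2] uncovered → point at 2; [3,4] uncovered → point at 4; [5,8] uncovered → point at 8; [9,11] uncovered → point at 11; [12,13] uncovered → point at 13.
Points: 2, 4, 8, 11, 13 (5 total).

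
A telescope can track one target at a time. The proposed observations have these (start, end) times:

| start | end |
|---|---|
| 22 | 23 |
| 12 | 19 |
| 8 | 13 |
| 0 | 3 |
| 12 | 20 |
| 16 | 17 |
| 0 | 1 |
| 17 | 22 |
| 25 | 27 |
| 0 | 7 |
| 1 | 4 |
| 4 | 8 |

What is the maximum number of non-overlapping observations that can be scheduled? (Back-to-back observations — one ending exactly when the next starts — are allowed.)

By end time: (0,1), (0,3), (1,4), (0,7), (4,8), (8,13), (16,17), (12,19), (12,20), (17,22), (22,23), (25,27).
Pick (0,1); next start ≥ 1 → (1,4); next start ≥ 4 → (4,8); next start ≥ 8 → (8,13); next start ≥ 13 → (16,17); next start ≥ 17 → (17,22); next start ≥ 22 → (22,23); next start ≥ 23 → (25,27).
Selected 8 observations.

8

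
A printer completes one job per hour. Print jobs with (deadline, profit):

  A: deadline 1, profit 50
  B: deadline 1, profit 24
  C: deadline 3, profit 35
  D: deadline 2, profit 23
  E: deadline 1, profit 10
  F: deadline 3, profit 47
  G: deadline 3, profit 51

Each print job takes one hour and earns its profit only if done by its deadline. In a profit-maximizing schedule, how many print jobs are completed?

Take jobs in profit order; each goes to the latest open slot no later than its deadline.
Profit order: G=51 A=50 F=47 C=35 B=24 D=23 E=10
Assign: G→slot 3, A→slot 1, F→slot 2, C skipped, B skipped, D skipped, E skipped.
Slots: [1:A] [2:F] [3:G]
3 of 7 scheduled.

3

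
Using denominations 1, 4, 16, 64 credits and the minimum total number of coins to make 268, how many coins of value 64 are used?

4

Use the largest denomination that fits, subtract, and repeat.
268 − 4×64→12 − 3×4→0
Count of 64: 4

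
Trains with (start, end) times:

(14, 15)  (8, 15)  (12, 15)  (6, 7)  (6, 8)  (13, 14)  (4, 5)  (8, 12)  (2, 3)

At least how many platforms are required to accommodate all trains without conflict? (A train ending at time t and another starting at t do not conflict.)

3

starts: [2, 4, 6, 6, 8, 8, 12, 13, 14]
ends:   [3, 5, 7, 8, 12, 14, 15, 15, 15]
s2→1 e3→0 s4→1 e5→0 s6→1 s6→2 e7→1 e8→0 s8→1 s8→2 e12→1 s12→2 s13→3  — peak 3.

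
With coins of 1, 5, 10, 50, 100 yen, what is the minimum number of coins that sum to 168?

Greedy: take as many of the largest coin as possible, then repeat with the remainder.
168 = 1×100 + 1×50 + 1×10 + 1×5 + 3×1
Total coins = 1 + 1 + 1 + 1 + 3 = 7

7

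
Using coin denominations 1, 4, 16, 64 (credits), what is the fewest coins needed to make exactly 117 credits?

6

Use the largest denomination that fits, subtract, and repeat.
117 − 1×64→53 − 3×16→5 − 1×4→1 − 1×1→0
Total coins = 1 + 3 + 1 + 1 = 6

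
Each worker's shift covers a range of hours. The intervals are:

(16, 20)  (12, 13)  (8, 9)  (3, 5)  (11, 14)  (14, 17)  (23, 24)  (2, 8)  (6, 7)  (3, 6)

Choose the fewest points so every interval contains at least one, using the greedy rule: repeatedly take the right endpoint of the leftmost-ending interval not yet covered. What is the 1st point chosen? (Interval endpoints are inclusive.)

5

Process intervals by earliest right end; each time one isn't hit yet, stab at its right endpoint.
By right end: [3,5]  [3,6]  [6,7]  [2,8]  [8,9]  [12,13]  [11,14]  [14,17]  [16,20]  [23,24]
[3,5] uncovered → point at 5; [6,7] uncovered → point at 7; [8,9] uncovered → point at 9; [12,13] uncovered → point at 13; [14,17] uncovered → point at 17; [23,24] uncovered → point at 24.
Points: 5, 7, 9, 13, 17, 24 (6 total).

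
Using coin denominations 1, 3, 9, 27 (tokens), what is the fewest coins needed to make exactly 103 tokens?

103 − 3×27→22 − 2×9→4 − 1×3→1 − 1×1→0
Total coins = 3 + 2 + 1 + 1 = 7

7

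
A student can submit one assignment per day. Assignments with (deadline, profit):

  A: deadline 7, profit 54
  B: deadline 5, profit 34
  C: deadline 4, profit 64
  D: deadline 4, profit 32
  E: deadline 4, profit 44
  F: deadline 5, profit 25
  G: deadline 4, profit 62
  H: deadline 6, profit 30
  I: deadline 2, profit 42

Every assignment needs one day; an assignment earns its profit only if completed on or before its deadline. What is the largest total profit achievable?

330

Take jobs in profit order; each goes to the latest open slot no later than its deadline.
Profit order: C=64 G=62 A=54 E=44 I=42 B=34 D=32 H=30 F=25
Assign: C→slot 4, G→slot 3, A→slot 7, E→slot 2, I→slot 1, B→slot 5, D skipped, H→slot 6, F skipped.
Slots: [1:I] [2:E] [3:G] [4:C] [5:B] [6:H] [7:A]
Profit = 42 + 44 + 62 + 64 + 34 + 30 + 54 = 330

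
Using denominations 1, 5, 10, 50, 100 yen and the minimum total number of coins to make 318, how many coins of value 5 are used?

1

Use the largest denomination that fits, subtract, and repeat.
318 = 3×100 + 1×10 + 1×5 + 3×1
Count of 5: 1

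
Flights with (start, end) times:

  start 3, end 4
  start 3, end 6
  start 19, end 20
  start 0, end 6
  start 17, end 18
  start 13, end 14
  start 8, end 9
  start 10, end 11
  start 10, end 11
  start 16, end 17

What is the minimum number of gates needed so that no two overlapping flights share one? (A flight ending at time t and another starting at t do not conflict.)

The answer is the maximum number of intervals overlapping at any instant.
starts: [0, 3, 3, 8, 10, 10, 13, 16, 17, 19]
ends:   [4, 6, 6, 9, 11, 11, 14, 17, 18, 20]
s0→1 s3→2 s3→3  — peak 3.

3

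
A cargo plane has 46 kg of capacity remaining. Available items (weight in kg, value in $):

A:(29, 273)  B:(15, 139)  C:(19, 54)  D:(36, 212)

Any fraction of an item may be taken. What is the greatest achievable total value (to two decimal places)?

Ratios (sorted): A 9.41, B 9.27, D 5.89, C 2.84
take A (29 @ 273); take B (15 @ 139); take 2/36 of D → 11.78. Capacity used 46/46.
Total value = 423.78

423.78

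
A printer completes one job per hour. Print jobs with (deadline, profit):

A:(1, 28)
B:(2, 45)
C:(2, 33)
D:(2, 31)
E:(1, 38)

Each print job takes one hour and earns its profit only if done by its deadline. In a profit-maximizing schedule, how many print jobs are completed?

2

Profit order: B=45 E=38 C=33 D=31 A=28
Assign: B→slot 2, E→slot 1, C skipped, D skipped, A skipped.
Slots: [1:E] [2:B]
2 of 5 scheduled.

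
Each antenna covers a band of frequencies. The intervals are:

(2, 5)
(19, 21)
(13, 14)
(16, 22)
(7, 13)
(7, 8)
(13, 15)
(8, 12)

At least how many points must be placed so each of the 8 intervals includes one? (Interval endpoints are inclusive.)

4

Sort by right endpoint; whenever an interval is uncovered, place a point at its right end.
Sorted: [2,5] [7,8] [8,12] [7,13] [13,14] [13,15] [19,21] [16,22]
{[2,5]} hit by 5; {[7,8],[8,12],[7,13]} hit by 8; {[13,14],[13,15]} hit by 14; {[19,21],[16,22]} hit by 21.
Points: 5, 8, 14, 21 (4 total).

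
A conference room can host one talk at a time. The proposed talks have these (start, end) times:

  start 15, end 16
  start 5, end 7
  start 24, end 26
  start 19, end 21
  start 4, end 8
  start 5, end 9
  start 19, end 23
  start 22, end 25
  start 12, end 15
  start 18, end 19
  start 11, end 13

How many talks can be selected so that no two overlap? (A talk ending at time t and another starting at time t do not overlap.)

Greedy by earliest finish: after sorting by end time, pick each interval compatible with the last pick.
Sorted by end: (5,7)  (4,8)  (5,9)  (11,13)  (12,15)  (15,16)  (18,19)  (19,21)  (19,23)  (22,25)  (24,26)
take (5,7); skip (5,9); take (11,13); take (15,16); take (18,19); take (19,21); take (22,25).
Selected 6 talks.

6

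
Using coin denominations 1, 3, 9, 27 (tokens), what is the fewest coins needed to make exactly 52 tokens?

52 = 1×27 + 2×9 + 2×3 + 1×1
Total coins = 1 + 2 + 2 + 1 = 6

6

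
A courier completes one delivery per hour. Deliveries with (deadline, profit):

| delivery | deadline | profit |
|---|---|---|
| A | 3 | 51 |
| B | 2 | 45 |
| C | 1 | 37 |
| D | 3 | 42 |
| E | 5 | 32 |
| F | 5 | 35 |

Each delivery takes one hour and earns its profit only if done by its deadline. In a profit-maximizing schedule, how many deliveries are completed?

5

Take jobs in profit order; each goes to the latest open slot no later than its deadline.
Profit order: A=51 B=45 D=42 C=37 F=35 E=32
Assign: A→slot 3, B→slot 2, D→slot 1, C skipped, F→slot 5, E→slot 4.
Slots: [1:D] [2:B] [3:A] [4:E] [5:F]
5 of 6 scheduled.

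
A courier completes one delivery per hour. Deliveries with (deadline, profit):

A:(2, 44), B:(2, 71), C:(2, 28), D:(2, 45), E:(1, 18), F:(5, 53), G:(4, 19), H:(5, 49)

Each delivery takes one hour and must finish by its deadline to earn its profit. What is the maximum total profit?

237

Take jobs in profit order; each goes to the latest open slot no later than its deadline.
Profit order: B=71 F=53 H=49 D=45 A=44 C=28 G=19 E=18
Assign: B→slot 2, F→slot 5, H→slot 4, D→slot 1, A skipped, C skipped, G→slot 3, E skipped.
Slots: [1:D] [2:B] [3:G] [4:H] [5:F]
Profit = 45 + 71 + 19 + 49 + 53 = 237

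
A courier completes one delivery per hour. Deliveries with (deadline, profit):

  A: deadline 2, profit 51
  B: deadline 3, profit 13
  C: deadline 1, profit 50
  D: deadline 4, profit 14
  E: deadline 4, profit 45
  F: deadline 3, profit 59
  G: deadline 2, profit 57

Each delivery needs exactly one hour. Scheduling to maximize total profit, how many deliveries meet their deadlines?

4

Take jobs in profit order; each goes to the latest open slot no later than its deadline.
By profit: F(d3,59), G(d2,57), A(d2,51), C(d1,50), E(d4,45), D(d4,14), B(d3,13)
F→slot 3; G→slot 2; A→slot 1; C skipped; E→slot 4; D skipped; B skipped.
4 of 7 scheduled.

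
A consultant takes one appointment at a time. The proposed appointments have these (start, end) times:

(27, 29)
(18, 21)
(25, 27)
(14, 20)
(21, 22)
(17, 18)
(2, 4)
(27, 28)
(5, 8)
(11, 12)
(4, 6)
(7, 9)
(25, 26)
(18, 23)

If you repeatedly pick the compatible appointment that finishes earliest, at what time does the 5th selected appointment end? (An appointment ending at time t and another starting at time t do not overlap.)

By end time: (2,4), (4,6), (5,8), (7,9), (11,12), (17,18), (14,20), (18,21), (21,22), (18,23), (25,26), (25,27), (27,28), (27,29).
Pick (2,4); next start ≥ 4 → (4,6); next start ≥ 6 → (7,9); next start ≥ 9 → (11,12); next start ≥ 12 → (17,18); next start ≥ 18 → (18,21); next start ≥ 21 → (21,22); next start ≥ 22 → (25,26); next start ≥ 26 → (27,28).
Selected: (2,4) (4,6) (7,9) (11,12) (17,18) (18,21) (21,22) (25,26) (27,28)

18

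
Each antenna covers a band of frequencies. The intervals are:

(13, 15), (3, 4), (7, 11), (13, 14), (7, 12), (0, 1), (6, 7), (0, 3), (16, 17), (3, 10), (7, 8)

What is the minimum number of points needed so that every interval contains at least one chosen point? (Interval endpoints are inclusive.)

5

Process intervals by earliest right end; each time one isn't hit yet, stab at its right endpoint.
Sorted: [0,1] [0,3] [3,4] [6,7] [7,8] [3,10] [7,11] [7,12] [13,14] [13,15] [16,17]
{[0,1],[0,3]} hit by 1; {[3,4]} hit by 4; {[6,7],[7,8],[3,10],[7,11],[7,12]} hit by 7; {[13,14],[13,15]} hit by 14; {[16,17]} hit by 17.
Points: 1, 4, 7, 14, 17 (5 total).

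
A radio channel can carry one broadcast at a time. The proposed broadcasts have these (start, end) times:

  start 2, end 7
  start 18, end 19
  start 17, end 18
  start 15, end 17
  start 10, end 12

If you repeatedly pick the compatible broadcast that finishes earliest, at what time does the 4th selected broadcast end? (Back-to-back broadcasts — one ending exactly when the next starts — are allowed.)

Greedy by earliest finish: after sorting by end time, pick each interval compatible with the last pick.
Sorted by end: (2,7)  (10,12)  (15,17)  (17,18)  (18,19)
take (2,7); take (10,12); take (15,17); take (17,18); take (18,19).
Selected: (2,7) (10,12) (15,17) (17,18) (18,19)

18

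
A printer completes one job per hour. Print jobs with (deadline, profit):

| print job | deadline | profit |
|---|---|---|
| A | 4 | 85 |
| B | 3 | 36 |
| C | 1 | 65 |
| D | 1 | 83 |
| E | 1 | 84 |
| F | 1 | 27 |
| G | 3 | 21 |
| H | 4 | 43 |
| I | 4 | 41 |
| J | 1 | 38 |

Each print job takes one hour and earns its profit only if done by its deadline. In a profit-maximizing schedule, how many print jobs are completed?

Profit order: A=85 E=84 D=83 C=65 H=43 I=41 J=38 B=36 F=27 G=21
Assign: A→slot 4, E→slot 1, D skipped, C skipped, H→slot 3, I→slot 2, J skipped, B skipped, F skipped, G skipped.
Slots: [1:E] [2:I] [3:H] [4:A]
4 of 10 scheduled.

4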